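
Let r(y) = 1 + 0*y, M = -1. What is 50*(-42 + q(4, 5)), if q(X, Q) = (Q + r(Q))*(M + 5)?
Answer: -900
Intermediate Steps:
r(y) = 1 (r(y) = 1 + 0 = 1)
q(X, Q) = 4 + 4*Q (q(X, Q) = (Q + 1)*(-1 + 5) = (1 + Q)*4 = 4 + 4*Q)
50*(-42 + q(4, 5)) = 50*(-42 + (4 + 4*5)) = 50*(-42 + (4 + 20)) = 50*(-42 + 24) = 50*(-18) = -900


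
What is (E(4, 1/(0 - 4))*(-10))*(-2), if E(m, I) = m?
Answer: 80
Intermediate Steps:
(E(4, 1/(0 - 4))*(-10))*(-2) = (4*(-10))*(-2) = -40*(-2) = 80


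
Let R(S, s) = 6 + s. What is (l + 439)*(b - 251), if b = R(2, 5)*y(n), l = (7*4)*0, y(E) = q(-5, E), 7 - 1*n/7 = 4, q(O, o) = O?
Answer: -134334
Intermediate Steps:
n = 21 (n = 49 - 7*4 = 49 - 28 = 21)
y(E) = -5
l = 0 (l = 28*0 = 0)
b = -55 (b = (6 + 5)*(-5) = 11*(-5) = -55)
(l + 439)*(b - 251) = (0 + 439)*(-55 - 251) = 439*(-306) = -134334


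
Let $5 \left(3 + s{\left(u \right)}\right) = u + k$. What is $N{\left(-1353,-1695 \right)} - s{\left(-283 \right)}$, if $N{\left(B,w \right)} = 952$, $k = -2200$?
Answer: $\frac{7258}{5} \approx 1451.6$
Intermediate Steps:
$s{\left(u \right)} = -443 + \frac{u}{5}$ ($s{\left(u \right)} = -3 + \frac{u - 2200}{5} = -3 + \frac{-2200 + u}{5} = -3 + \left(-440 + \frac{u}{5}\right) = -443 + \frac{u}{5}$)
$N{\left(-1353,-1695 \right)} - s{\left(-283 \right)} = 952 - \left(-443 + \frac{1}{5} \left(-283\right)\right) = 952 - \left(-443 - \frac{283}{5}\right) = 952 - - \frac{2498}{5} = 952 + \frac{2498}{5} = \frac{7258}{5}$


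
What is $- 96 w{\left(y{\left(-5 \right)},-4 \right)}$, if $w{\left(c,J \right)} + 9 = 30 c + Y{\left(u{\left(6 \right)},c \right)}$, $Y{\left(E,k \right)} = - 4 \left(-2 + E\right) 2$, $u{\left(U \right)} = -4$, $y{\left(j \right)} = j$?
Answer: $10656$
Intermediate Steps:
$Y{\left(E,k \right)} = 16 - 8 E$ ($Y{\left(E,k \right)} = \left(8 - 4 E\right) 2 = 16 - 8 E$)
$w{\left(c,J \right)} = 39 + 30 c$ ($w{\left(c,J \right)} = -9 + \left(30 c + \left(16 - -32\right)\right) = -9 + \left(30 c + \left(16 + 32\right)\right) = -9 + \left(30 c + 48\right) = -9 + \left(48 + 30 c\right) = 39 + 30 c$)
$- 96 w{\left(y{\left(-5 \right)},-4 \right)} = - 96 \left(39 + 30 \left(-5\right)\right) = - 96 \left(39 - 150\right) = \left(-96\right) \left(-111\right) = 10656$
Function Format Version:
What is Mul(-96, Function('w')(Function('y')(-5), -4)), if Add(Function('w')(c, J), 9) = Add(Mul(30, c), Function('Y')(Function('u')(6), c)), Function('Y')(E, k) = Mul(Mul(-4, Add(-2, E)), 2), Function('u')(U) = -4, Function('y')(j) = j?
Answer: 10656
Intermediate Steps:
Function('Y')(E, k) = Add(16, Mul(-8, E)) (Function('Y')(E, k) = Mul(Add(8, Mul(-4, E)), 2) = Add(16, Mul(-8, E)))
Function('w')(c, J) = Add(39, Mul(30, c)) (Function('w')(c, J) = Add(-9, Add(Mul(30, c), Add(16, Mul(-8, -4)))) = Add(-9, Add(Mul(30, c), Add(16, 32))) = Add(-9, Add(Mul(30, c), 48)) = Add(-9, Add(48, Mul(30, c))) = Add(39, Mul(30, c)))
Mul(-96, Function('w')(Function('y')(-5), -4)) = Mul(-96, Add(39, Mul(30, -5))) = Mul(-96, Add(39, -150)) = Mul(-96, -111) = 10656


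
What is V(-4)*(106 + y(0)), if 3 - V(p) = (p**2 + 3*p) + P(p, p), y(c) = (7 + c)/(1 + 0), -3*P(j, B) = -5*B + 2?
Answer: 2147/3 ≈ 715.67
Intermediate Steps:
P(j, B) = -2/3 + 5*B/3 (P(j, B) = -(-5*B + 2)/3 = -(2 - 5*B)/3 = -2/3 + 5*B/3)
y(c) = 7 + c (y(c) = (7 + c)/1 = (7 + c)*1 = 7 + c)
V(p) = 11/3 - p**2 - 14*p/3 (V(p) = 3 - ((p**2 + 3*p) + (-2/3 + 5*p/3)) = 3 - (-2/3 + p**2 + 14*p/3) = 3 + (2/3 - p**2 - 14*p/3) = 11/3 - p**2 - 14*p/3)
V(-4)*(106 + y(0)) = (11/3 - 1*(-4)**2 - 14/3*(-4))*(106 + (7 + 0)) = (11/3 - 1*16 + 56/3)*(106 + 7) = (11/3 - 16 + 56/3)*113 = (19/3)*113 = 2147/3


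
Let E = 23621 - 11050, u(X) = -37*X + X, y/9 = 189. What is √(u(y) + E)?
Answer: I*√48665 ≈ 220.6*I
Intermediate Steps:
y = 1701 (y = 9*189 = 1701)
u(X) = -36*X
E = 12571
√(u(y) + E) = √(-36*1701 + 12571) = √(-61236 + 12571) = √(-48665) = I*√48665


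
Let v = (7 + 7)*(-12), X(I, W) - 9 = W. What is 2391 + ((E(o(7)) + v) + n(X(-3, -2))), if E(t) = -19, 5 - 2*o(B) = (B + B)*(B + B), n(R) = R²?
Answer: 2253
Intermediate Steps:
X(I, W) = 9 + W
o(B) = 5/2 - 2*B² (o(B) = 5/2 - (B + B)*(B + B)/2 = 5/2 - 2*B*2*B/2 = 5/2 - 2*B²)
v = -168 (v = 14*(-12) = -168)
2391 + ((E(o(7)) + v) + n(X(-3, -2))) = 2391 + ((-19 - 168) + (9 - 2)²) = 2391 + (-187 + 7²) = 2391 + (-187 + 49) = 2391 - 138 = 2253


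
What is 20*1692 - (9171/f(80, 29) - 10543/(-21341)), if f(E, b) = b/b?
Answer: 526450586/21341 ≈ 24669.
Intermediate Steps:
f(E, b) = 1
20*1692 - (9171/f(80, 29) - 10543/(-21341)) = 20*1692 - (9171/1 - 10543/(-21341)) = 33840 - (9171*1 - 10543*(-1/21341)) = 33840 - (9171 + 10543/21341) = 33840 - 1*195728854/21341 = 33840 - 195728854/21341 = 526450586/21341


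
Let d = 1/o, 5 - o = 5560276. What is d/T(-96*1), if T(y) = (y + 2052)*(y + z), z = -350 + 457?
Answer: -1/119634790836 ≈ -8.3588e-12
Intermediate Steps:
o = -5560271 (o = 5 - 1*5560276 = 5 - 5560276 = -5560271)
d = -1/5560271 (d = 1/(-5560271) = -1/5560271 ≈ -1.7985e-7)
z = 107
T(y) = (107 + y)*(2052 + y) (T(y) = (y + 2052)*(y + 107) = (2052 + y)*(107 + y) = (107 + y)*(2052 + y))
d/T(-96*1) = -1/(5560271*(219564 + (-96*1)**2 + 2159*(-96*1))) = -1/(5560271*(219564 + (-96)**2 + 2159*(-96))) = -1/(5560271*(219564 + 9216 - 207264)) = -1/5560271/21516 = -1/5560271*1/21516 = -1/119634790836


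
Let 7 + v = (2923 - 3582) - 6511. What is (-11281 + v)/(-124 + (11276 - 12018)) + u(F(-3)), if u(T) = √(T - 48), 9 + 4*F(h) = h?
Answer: 9229/433 + I*√51 ≈ 21.314 + 7.1414*I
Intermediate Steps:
v = -7177 (v = -7 + ((2923 - 3582) - 6511) = -7 + (-659 - 6511) = -7 - 7170 = -7177)
F(h) = -9/4 + h/4
u(T) = √(-48 + T)
(-11281 + v)/(-124 + (11276 - 12018)) + u(F(-3)) = (-11281 - 7177)/(-124 + (11276 - 12018)) + √(-48 + (-9/4 + (¼)*(-3))) = -18458/(-124 - 742) + √(-48 + (-9/4 - ¾)) = -18458/(-866) + √(-48 - 3) = -18458*(-1/866) + √(-51) = 9229/433 + I*√51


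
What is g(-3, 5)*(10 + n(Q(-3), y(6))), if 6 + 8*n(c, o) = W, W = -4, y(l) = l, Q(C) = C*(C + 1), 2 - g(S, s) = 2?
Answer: 0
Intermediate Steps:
g(S, s) = 0 (g(S, s) = 2 - 1*2 = 2 - 2 = 0)
Q(C) = C*(1 + C)
n(c, o) = -5/4 (n(c, o) = -¾ + (⅛)*(-4) = -¾ - ½ = -5/4)
g(-3, 5)*(10 + n(Q(-3), y(6))) = 0*(10 - 5/4) = 0*(35/4) = 0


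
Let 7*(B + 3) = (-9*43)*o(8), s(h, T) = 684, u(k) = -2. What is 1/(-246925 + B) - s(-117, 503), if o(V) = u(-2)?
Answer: -1181761855/1727722 ≈ -684.00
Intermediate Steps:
o(V) = -2
B = 753/7 (B = -3 + (-9*43*(-2))/7 = -3 + (-387*(-2))/7 = -3 + (1/7)*774 = -3 + 774/7 = 753/7 ≈ 107.57)
1/(-246925 + B) - s(-117, 503) = 1/(-246925 + 753/7) - 1*684 = 1/(-1727722/7) - 684 = -7/1727722 - 684 = -1181761855/1727722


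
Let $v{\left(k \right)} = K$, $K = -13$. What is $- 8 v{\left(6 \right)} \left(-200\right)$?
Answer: $-20800$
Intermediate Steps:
$v{\left(k \right)} = -13$
$- 8 v{\left(6 \right)} \left(-200\right) = \left(-8\right) \left(-13\right) \left(-200\right) = 104 \left(-200\right) = -20800$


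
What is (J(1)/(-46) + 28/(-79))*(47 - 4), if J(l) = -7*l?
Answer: -31605/3634 ≈ -8.6970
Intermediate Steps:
(J(1)/(-46) + 28/(-79))*(47 - 4) = (-7*1/(-46) + 28/(-79))*(47 - 4) = (-7*(-1/46) + 28*(-1/79))*43 = (7/46 - 28/79)*43 = -735/3634*43 = -31605/3634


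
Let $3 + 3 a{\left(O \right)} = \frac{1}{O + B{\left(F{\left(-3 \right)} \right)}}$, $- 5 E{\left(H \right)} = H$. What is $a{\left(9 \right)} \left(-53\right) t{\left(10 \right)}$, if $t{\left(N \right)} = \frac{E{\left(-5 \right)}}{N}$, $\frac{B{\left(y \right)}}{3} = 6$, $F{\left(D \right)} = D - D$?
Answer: $\frac{424}{81} \approx 5.2346$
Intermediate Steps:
$F{\left(D \right)} = 0$
$E{\left(H \right)} = - \frac{H}{5}$
$B{\left(y \right)} = 18$ ($B{\left(y \right)} = 3 \cdot 6 = 18$)
$a{\left(O \right)} = -1 + \frac{1}{3 \left(18 + O\right)}$ ($a{\left(O \right)} = -1 + \frac{1}{3 \left(O + 18\right)} = -1 + \frac{1}{3 \left(18 + O\right)}$)
$t{\left(N \right)} = \frac{1}{N}$ ($t{\left(N \right)} = \frac{\left(- \frac{1}{5}\right) \left(-5\right)}{N} = 1 \frac{1}{N} = \frac{1}{N}$)
$a{\left(9 \right)} \left(-53\right) t{\left(10 \right)} = \frac{\frac{- \frac{53}{3} - 9}{18 + 9} \left(-53\right)}{10} = \frac{- \frac{53}{3} - 9}{27} \left(-53\right) \frac{1}{10} = \frac{1}{27} \left(- \frac{80}{3}\right) \left(-53\right) \frac{1}{10} = \left(- \frac{80}{81}\right) \left(-53\right) \frac{1}{10} = \frac{4240}{81} \cdot \frac{1}{10} = \frac{424}{81}$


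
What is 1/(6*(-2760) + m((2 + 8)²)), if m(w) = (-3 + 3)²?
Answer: -1/16560 ≈ -6.0386e-5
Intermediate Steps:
m(w) = 0 (m(w) = 0² = 0)
1/(6*(-2760) + m((2 + 8)²)) = 1/(6*(-2760) + 0) = 1/(-16560 + 0) = 1/(-16560) = -1/16560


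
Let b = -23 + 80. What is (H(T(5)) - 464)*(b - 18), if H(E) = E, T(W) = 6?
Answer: -17862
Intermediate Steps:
b = 57
(H(T(5)) - 464)*(b - 18) = (6 - 464)*(57 - 18) = -458*39 = -17862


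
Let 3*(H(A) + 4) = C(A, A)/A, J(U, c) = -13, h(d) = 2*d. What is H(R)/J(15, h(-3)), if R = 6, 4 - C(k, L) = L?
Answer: 37/117 ≈ 0.31624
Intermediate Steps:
C(k, L) = 4 - L
H(A) = -4 + (4 - A)/(3*A) (H(A) = -4 + ((4 - A)/A)/3 = -4 + (4 - A)/(3*A))
H(R)/J(15, h(-3)) = ((1/3)*(4 - 13*6)/6)/(-13) = ((1/3)*(1/6)*(4 - 78))*(-1/13) = ((1/3)*(1/6)*(-74))*(-1/13) = -37/9*(-1/13) = 37/117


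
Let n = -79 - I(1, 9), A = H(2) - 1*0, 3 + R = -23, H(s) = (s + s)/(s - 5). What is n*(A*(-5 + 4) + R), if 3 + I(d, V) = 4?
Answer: 5920/3 ≈ 1973.3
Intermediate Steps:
H(s) = 2*s/(-5 + s) (H(s) = (2*s)/(-5 + s) = 2*s/(-5 + s))
I(d, V) = 1 (I(d, V) = -3 + 4 = 1)
R = -26 (R = -3 - 23 = -26)
A = -4/3 (A = 2*2/(-5 + 2) - 1*0 = 2*2/(-3) + 0 = 2*2*(-⅓) + 0 = -4/3 + 0 = -4/3 ≈ -1.3333)
n = -80 (n = -79 - 1*1 = -79 - 1 = -80)
n*(A*(-5 + 4) + R) = -80*(-4*(-5 + 4)/3 - 26) = -80*(-4/3*(-1) - 26) = -80*(4/3 - 26) = -80*(-74/3) = 5920/3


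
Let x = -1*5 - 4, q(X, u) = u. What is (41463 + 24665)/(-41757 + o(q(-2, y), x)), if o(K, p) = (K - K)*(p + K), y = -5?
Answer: -66128/41757 ≈ -1.5836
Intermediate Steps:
x = -9 (x = -5 - 4 = -9)
o(K, p) = 0 (o(K, p) = 0*(K + p) = 0)
(41463 + 24665)/(-41757 + o(q(-2, y), x)) = (41463 + 24665)/(-41757 + 0) = 66128/(-41757) = 66128*(-1/41757) = -66128/41757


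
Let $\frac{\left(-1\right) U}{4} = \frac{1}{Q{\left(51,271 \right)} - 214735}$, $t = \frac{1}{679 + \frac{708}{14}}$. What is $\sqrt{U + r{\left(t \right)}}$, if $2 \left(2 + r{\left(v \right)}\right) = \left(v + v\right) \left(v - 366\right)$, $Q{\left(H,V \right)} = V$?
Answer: $\frac{i \sqrt{11722656389073729}}{68454228} \approx 1.5817 i$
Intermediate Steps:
$t = \frac{7}{5107}$ ($t = \frac{1}{679 + 708 \cdot \frac{1}{14}} = \frac{1}{679 + \frac{354}{7}} = \frac{1}{\frac{5107}{7}} = \frac{7}{5107} \approx 0.0013707$)
$r{\left(v \right)} = -2 + v \left(-366 + v\right)$ ($r{\left(v \right)} = -2 + \frac{\left(v + v\right) \left(v - 366\right)}{2} = -2 + \frac{2 v \left(-366 + v\right)}{2} = -2 + v \left(-366 + v\right)$)
$U = \frac{1}{53616}$ ($U = - \frac{4}{271 - 214735} = - \frac{4}{-214464} = \left(-4\right) \left(- \frac{1}{214464}\right) = \frac{1}{53616} \approx 1.8651 \cdot 10^{-5}$)
$\sqrt{U + r{\left(t \right)}} = \sqrt{\frac{1}{53616} - \left(\frac{12776}{5107} - \frac{49}{26081449}\right)} = \sqrt{\frac{1}{53616} - \frac{65246983}{26081449}} = \sqrt{- \frac{3498256159079}{1398382969584}} = \frac{i \sqrt{11722656389073729}}{68454228}$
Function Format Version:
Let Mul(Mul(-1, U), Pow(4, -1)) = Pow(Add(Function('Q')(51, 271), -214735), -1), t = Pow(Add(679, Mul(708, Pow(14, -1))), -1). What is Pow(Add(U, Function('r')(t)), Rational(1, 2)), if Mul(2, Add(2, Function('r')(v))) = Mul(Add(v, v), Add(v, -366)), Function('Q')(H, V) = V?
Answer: Mul(Rational(1, 68454228), I, Pow(11722656389073729, Rational(1, 2))) ≈ Mul(1.5817, I)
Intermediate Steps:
t = Rational(7, 5107) (t = Pow(Add(679, Mul(708, Rational(1, 14))), -1) = Pow(Add(679, Rational(354, 7)), -1) = Pow(Rational(5107, 7), -1) = Rational(7, 5107) ≈ 0.0013707)
Function('r')(v) = Add(-2, Mul(v, Add(-366, v))) (Function('r')(v) = Add(-2, Mul(Rational(1, 2), Mul(Add(v, v), Add(v, -366)))) = Add(-2, Mul(Rational(1, 2), Mul(Mul(2, v), Add(-366, v)))) = Add(-2, Mul(Rational(1, 2), Mul(2, v, Add(-366, v)))) = Add(-2, Mul(v, Add(-366, v))))
U = Rational(1, 53616) (U = Mul(-4, Pow(Add(271, -214735), -1)) = Mul(-4, Pow(-214464, -1)) = Mul(-4, Rational(-1, 214464)) = Rational(1, 53616) ≈ 1.8651e-5)
Pow(Add(U, Function('r')(t)), Rational(1, 2)) = Pow(Add(Rational(1, 53616), Add(-2, Pow(Rational(7, 5107), 2), Mul(-366, Rational(7, 5107)))), Rational(1, 2)) = Pow(Add(Rational(1, 53616), Add(-2, Rational(49, 26081449), Rational(-2562, 5107))), Rational(1, 2)) = Pow(Add(Rational(1, 53616), Rational(-65246983, 26081449)), Rational(1, 2)) = Pow(Rational(-3498256159079, 1398382969584), Rational(1, 2)) = Mul(Rational(1, 68454228), I, Pow(11722656389073729, Rational(1, 2)))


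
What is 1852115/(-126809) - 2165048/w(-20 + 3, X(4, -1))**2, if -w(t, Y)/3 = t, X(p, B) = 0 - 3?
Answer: -279364922947/329830209 ≈ -847.00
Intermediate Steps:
X(p, B) = -3
w(t, Y) = -3*t
1852115/(-126809) - 2165048/w(-20 + 3, X(4, -1))**2 = 1852115/(-126809) - 2165048*1/(9*(-20 + 3)**2) = 1852115*(-1/126809) - 2165048/((-3*(-17))**2) = -1852115/126809 - 2165048/(51**2) = -1852115/126809 - 2165048/2601 = -279364922947/329830209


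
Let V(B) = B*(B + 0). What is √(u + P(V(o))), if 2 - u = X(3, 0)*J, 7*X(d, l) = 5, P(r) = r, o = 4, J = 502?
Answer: 4*I*√1043/7 ≈ 18.455*I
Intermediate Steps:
V(B) = B² (V(B) = B*B = B²)
X(d, l) = 5/7 (X(d, l) = (⅐)*5 = 5/7)
u = -2496/7 (u = 2 - 5*502/7 = 2 - 1*2510/7 = 2 - 2510/7 = -2496/7 ≈ -356.57)
√(u + P(V(o))) = √(-2496/7 + 4²) = √(-2496/7 + 16) = √(-2384/7) = 4*I*√1043/7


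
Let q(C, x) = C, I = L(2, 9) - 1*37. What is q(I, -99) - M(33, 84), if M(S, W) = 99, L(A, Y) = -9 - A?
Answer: -147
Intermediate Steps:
I = -48 (I = (-9 - 1*2) - 1*37 = (-9 - 2) - 37 = -11 - 37 = -48)
q(I, -99) - M(33, 84) = -48 - 1*99 = -48 - 99 = -147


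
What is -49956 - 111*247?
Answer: -77373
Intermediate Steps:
-49956 - 111*247 = -49956 - 1*27417 = -49956 - 27417 = -77373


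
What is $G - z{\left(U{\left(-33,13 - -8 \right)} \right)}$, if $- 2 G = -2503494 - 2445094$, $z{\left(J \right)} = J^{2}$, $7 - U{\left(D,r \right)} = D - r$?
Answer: $2470573$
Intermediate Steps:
$U{\left(D,r \right)} = 7 + r - D$ ($U{\left(D,r \right)} = 7 - \left(D - r\right) = 7 + r - D$)
$G = 2474294$ ($G = - \frac{-2503494 - 2445094}{2} = \left(- \frac{1}{2}\right) \left(-4948588\right) = 2474294$)
$G - z{\left(U{\left(-33,13 - -8 \right)} \right)} = 2474294 - \left(7 + \left(13 - -8\right) - -33\right)^{2} = 2474294 - \left(7 + \left(13 + 8\right) + 33\right)^{2} = 2474294 - \left(7 + 21 + 33\right)^{2} = 2474294 - 61^{2} = 2474294 - 3721 = 2470573$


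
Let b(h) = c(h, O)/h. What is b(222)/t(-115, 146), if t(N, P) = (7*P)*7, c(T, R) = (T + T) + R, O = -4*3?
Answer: 36/132349 ≈ 0.00027201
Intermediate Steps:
O = -12
c(T, R) = R + 2*T (c(T, R) = 2*T + R = R + 2*T)
t(N, P) = 49*P
b(h) = (-12 + 2*h)/h
b(222)/t(-115, 146) = (2 - 12/222)/((49*146)) = (2 - 12*1/222)/7154 = (2 - 2/37)*(1/7154) = (72/37)*(1/7154) = 36/132349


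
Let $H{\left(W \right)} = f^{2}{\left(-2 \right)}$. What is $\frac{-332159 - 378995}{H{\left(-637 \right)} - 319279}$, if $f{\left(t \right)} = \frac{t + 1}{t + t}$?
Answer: $\frac{11378464}{5108463} \approx 2.2274$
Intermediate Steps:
$f{\left(t \right)} = \frac{1 + t}{2 t}$
$H{\left(W \right)} = \frac{1}{16}$ ($H{\left(W \right)} = \left(\frac{1 - 2}{2 \left(-2\right)}\right)^{2} = \left(\frac{1}{2} \left(- \frac{1}{2}\right) \left(-1\right)\right)^{2} = \left(\frac{1}{4}\right)^{2} = \frac{1}{16}$)
$\frac{-332159 - 378995}{H{\left(-637 \right)} - 319279} = \frac{-332159 - 378995}{\frac{1}{16} - 319279} = - \frac{711154}{- \frac{5108463}{16}} = \left(-711154\right) \left(- \frac{16}{5108463}\right) = \frac{11378464}{5108463}$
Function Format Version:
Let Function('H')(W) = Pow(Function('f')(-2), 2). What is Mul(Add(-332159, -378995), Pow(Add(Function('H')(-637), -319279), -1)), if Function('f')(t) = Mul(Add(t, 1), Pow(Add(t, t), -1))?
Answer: Rational(11378464, 5108463) ≈ 2.2274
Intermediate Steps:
Function('f')(t) = Mul(Rational(1, 2), Pow(t, -1), Add(1, t)) (Function('f')(t) = Mul(Add(1, t), Pow(Mul(2, t), -1)) = Mul(Add(1, t), Mul(Rational(1, 2), Pow(t, -1))) = Mul(Rational(1, 2), Pow(t, -1), Add(1, t)))
Function('H')(W) = Rational(1, 16) (Function('H')(W) = Pow(Mul(Rational(1, 2), Pow(-2, -1), Add(1, -2)), 2) = Pow(Mul(Rational(1, 2), Rational(-1, 2), -1), 2) = Pow(Rational(1, 4), 2) = Rational(1, 16))
Mul(Add(-332159, -378995), Pow(Add(Function('H')(-637), -319279), -1)) = Mul(Add(-332159, -378995), Pow(Add(Rational(1, 16), -319279), -1)) = Mul(-711154, Pow(Rational(-5108463, 16), -1)) = Mul(-711154, Rational(-16, 5108463)) = Rational(11378464, 5108463)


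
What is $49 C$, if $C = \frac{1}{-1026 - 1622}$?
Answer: $- \frac{49}{2648} \approx -0.018505$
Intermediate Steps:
$C = - \frac{1}{2648}$ ($C = \frac{1}{-2648} = - \frac{1}{2648} \approx -0.00037764$)
$49 C = 49 \left(- \frac{1}{2648}\right) = - \frac{49}{2648}$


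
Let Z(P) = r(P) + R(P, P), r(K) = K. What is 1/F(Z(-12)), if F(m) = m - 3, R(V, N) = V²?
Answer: 1/129 ≈ 0.0077519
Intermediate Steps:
Z(P) = P + P²
F(m) = -3 + m
1/F(Z(-12)) = 1/(-3 - 12*(1 - 12)) = 1/(-3 - 12*(-11)) = 1/(-3 + 132) = 1/129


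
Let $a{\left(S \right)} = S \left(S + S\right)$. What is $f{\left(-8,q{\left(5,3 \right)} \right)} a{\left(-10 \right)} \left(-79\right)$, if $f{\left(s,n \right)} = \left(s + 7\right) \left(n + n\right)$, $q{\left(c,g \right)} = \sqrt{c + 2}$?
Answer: $31600 \sqrt{7} \approx 83606.0$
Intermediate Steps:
$q{\left(c,g \right)} = \sqrt{2 + c}$
$f{\left(s,n \right)} = 2 n \left(7 + s\right)$ ($f{\left(s,n \right)} = \left(7 + s\right) 2 n = 2 n \left(7 + s\right)$)
$a{\left(S \right)} = 2 S^{2}$ ($a{\left(S \right)} = S 2 S = 2 S^{2}$)
$f{\left(-8,q{\left(5,3 \right)} \right)} a{\left(-10 \right)} \left(-79\right) = 2 \sqrt{2 + 5} \left(7 - 8\right) 2 \left(-10\right)^{2} \left(-79\right) = 2 \sqrt{7} \left(-1\right) 2 \cdot 100 \left(-79\right) = - 2 \sqrt{7} \cdot 200 \left(-79\right) = - 400 \sqrt{7} \left(-79\right) = 31600 \sqrt{7}$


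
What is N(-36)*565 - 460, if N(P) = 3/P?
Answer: -6085/12 ≈ -507.08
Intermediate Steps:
N(-36)*565 - 460 = (3/(-36))*565 - 460 = (3*(-1/36))*565 - 460 = -1/12*565 - 460 = -565/12 - 460 = -6085/12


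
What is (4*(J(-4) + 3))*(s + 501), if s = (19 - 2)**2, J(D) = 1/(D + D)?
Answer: 9085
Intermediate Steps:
J(D) = 1/(2*D)
s = 289 (s = 17**2 = 289)
(4*(J(-4) + 3))*(s + 501) = (4*((1/2)/(-4) + 3))*(289 + 501) = (4*((1/2)*(-1/4) + 3))*790 = (4*(-1/8 + 3))*790 = (4*(23/8))*790 = (23/2)*790 = 9085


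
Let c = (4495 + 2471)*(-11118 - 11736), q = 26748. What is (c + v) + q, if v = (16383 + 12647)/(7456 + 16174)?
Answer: -376128669505/2363 ≈ -1.5917e+8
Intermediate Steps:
c = -159200964 (c = 6966*(-22854) = -159200964)
v = 2903/2363 (v = 29030/23630 = 29030*(1/23630) = 2903/2363 ≈ 1.2285)
(c + v) + q = (-159200964 + 2903/2363) + 26748 = -376191875029/2363 + 26748 = -376128669505/2363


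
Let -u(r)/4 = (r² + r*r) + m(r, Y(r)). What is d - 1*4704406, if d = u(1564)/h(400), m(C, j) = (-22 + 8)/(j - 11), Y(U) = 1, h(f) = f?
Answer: -2376663967/500 ≈ -4.7533e+6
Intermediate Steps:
m(C, j) = -14/(-11 + j)
u(r) = -28/5 - 8*r² (u(r) = -4*((r² + r*r) - 14/(-11 + 1)) = -4*((r² + r²) - 14/(-10)) = -4*(2*r² - 14*(-⅒)) = -4*(2*r² + 7/5) = -4*(7/5 + 2*r²) = -28/5 - 8*r²)
d = -24460967/500 (d = (-28/5 - 8*1564²)/400 = (-28/5 - 8*2446096)*(1/400) = (-28/5 - 19568768)*(1/400) = -97843868/5*1/400 = -24460967/500 ≈ -48922.)
d - 1*4704406 = -24460967/500 - 1*4704406 = -24460967/500 - 4704406 = -2376663967/500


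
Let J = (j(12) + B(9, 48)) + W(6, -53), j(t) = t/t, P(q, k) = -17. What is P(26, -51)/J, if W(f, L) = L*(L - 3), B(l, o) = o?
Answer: -17/3017 ≈ -0.0056347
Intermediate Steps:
j(t) = 1
W(f, L) = L*(-3 + L)
J = 3017 (J = (1 + 48) - 53*(-3 - 53) = 49 - 53*(-56) = 49 + 2968 = 3017)
P(26, -51)/J = -17/3017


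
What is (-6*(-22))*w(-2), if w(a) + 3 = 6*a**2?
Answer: 2772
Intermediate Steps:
w(a) = -3 + 6*a**2
(-6*(-22))*w(-2) = (-6*(-22))*(-3 + 6*(-2)**2) = 132*(-3 + 6*4) = 132*(-3 + 24) = 132*21 = 2772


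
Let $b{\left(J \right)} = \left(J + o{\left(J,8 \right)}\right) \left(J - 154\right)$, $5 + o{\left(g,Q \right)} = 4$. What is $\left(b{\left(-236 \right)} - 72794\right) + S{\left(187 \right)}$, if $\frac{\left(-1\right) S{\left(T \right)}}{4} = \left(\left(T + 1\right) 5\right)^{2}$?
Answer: $-3514764$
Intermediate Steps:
$o{\left(g,Q \right)} = -1$ ($o{\left(g,Q \right)} = -5 + 4 = -1$)
$b{\left(J \right)} = \left(-1 + J\right) \left(-154 + J\right)$ ($b{\left(J \right)} = \left(J - 1\right) \left(J - 154\right) = \left(-1 + J\right) \left(-154 + J\right)$)
$S{\left(T \right)} = - 4 \left(5 + 5 T\right)^{2}$ ($S{\left(T \right)} = - 4 \left(\left(T + 1\right) 5\right)^{2} = - 4 \left(\left(1 + T\right) 5\right)^{2} = - 4 \left(5 + 5 T\right)^{2}$)
$\left(b{\left(-236 \right)} - 72794\right) + S{\left(187 \right)} = \left(\left(154 + \left(-236\right)^{2} - -36580\right) - 72794\right) - 100 \left(1 + 187\right)^{2} = \left(\left(154 + 55696 + 36580\right) - 72794\right) - 100 \cdot 188^{2} = \left(92430 - 72794\right) - 3534400 = 19636 - 3534400 = -3514764$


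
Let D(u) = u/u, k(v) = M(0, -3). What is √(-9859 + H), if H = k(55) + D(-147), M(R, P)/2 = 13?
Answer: 2*I*√2458 ≈ 99.156*I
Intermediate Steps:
M(R, P) = 26 (M(R, P) = 2*13 = 26)
k(v) = 26
D(u) = 1
H = 27 (H = 26 + 1 = 27)
√(-9859 + H) = √(-9859 + 27) = √(-9832) = 2*I*√2458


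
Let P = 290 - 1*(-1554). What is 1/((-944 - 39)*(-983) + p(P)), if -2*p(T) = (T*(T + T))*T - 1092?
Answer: -1/6269252749 ≈ -1.5951e-10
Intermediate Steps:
P = 1844 (P = 290 + 1554 = 1844)
p(T) = 546 - T³ (p(T) = -((T*(T + T))*T - 1092)/2 = -((T*(2*T))*T - 1092)/2 = -((2*T²)*T - 1092)/2 = -(2*T³ - 1092)/2 = -(-1092 + 2*T³)/2 = 546 - T³)
1/((-944 - 39)*(-983) + p(P)) = 1/((-944 - 39)*(-983) + (546 - 1*1844³)) = 1/(-983*(-983) + (546 - 1*6270219584)) = 1/(966289 + (546 - 6270219584)) = 1/(966289 - 6270219038) = 1/(-6269252749) = -1/6269252749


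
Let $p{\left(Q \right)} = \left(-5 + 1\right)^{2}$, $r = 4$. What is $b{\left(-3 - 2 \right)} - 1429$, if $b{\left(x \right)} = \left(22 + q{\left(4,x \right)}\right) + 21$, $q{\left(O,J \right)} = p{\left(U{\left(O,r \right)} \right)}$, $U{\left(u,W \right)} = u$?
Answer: $-1370$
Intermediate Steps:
$p{\left(Q \right)} = 16$ ($p{\left(Q \right)} = \left(-4\right)^{2} = 16$)
$q{\left(O,J \right)} = 16$
$b{\left(x \right)} = 59$ ($b{\left(x \right)} = \left(22 + 16\right) + 21 = 38 + 21 = 59$)
$b{\left(-3 - 2 \right)} - 1429 = 59 - 1429 = -1370$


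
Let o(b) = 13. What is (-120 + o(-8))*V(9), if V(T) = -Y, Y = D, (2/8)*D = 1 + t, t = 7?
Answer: 3424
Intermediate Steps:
D = 32 (D = 4*(1 + 7) = 4*8 = 32)
Y = 32
V(T) = -32 (V(T) = -1*32 = -32)
(-120 + o(-8))*V(9) = (-120 + 13)*(-32) = -107*(-32) = 3424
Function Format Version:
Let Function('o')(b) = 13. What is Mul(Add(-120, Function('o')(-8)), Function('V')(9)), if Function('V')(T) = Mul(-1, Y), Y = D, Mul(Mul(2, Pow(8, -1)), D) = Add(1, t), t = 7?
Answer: 3424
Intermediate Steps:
D = 32 (D = Mul(4, Add(1, 7)) = Mul(4, 8) = 32)
Y = 32
Function('V')(T) = -32 (Function('V')(T) = Mul(-1, 32) = -32)
Mul(Add(-120, Function('o')(-8)), Function('V')(9)) = Mul(Add(-120, 13), -32) = Mul(-107, -32) = 3424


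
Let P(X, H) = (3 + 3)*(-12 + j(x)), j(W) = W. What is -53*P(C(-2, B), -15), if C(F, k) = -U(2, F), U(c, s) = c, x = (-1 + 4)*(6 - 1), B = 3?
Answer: -954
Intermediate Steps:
x = 15 (x = 3*5 = 15)
C(F, k) = -2 (C(F, k) = -1*2 = -2)
P(X, H) = 18 (P(X, H) = (3 + 3)*(-12 + 15) = 6*3 = 18)
-53*P(C(-2, B), -15) = -53*18 = -954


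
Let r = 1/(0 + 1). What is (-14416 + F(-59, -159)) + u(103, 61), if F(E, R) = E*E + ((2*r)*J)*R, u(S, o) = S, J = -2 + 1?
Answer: -10514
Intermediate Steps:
J = -1
r = 1 (r = 1/1 = 1)
F(E, R) = E² - 2*R (F(E, R) = E*E + ((2*1)*(-1))*R = E² + (2*(-1))*R = E² - 2*R)
(-14416 + F(-59, -159)) + u(103, 61) = (-14416 + ((-59)² - 2*(-159))) + 103 = (-14416 + (3481 + 318)) + 103 = (-14416 + 3799) + 103 = -10617 + 103 = -10514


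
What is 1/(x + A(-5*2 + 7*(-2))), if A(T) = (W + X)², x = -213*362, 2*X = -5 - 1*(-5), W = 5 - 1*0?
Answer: -1/77081 ≈ -1.2973e-5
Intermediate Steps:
W = 5 (W = 5 + 0 = 5)
X = 0 (X = (-5 - 1*(-5))/2 = (-5 + 5)/2 = (½)*0 = 0)
x = -77106
A(T) = 25 (A(T) = (5 + 0)² = 5² = 25)
1/(x + A(-5*2 + 7*(-2))) = 1/(-77106 + 25) = 1/(-77081) = -1/77081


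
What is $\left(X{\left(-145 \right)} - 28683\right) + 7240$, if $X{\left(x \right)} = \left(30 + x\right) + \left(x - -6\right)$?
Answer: $-21697$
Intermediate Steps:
$X{\left(x \right)} = 36 + 2 x$ ($X{\left(x \right)} = \left(30 + x\right) + \left(x + 6\right) = \left(30 + x\right) + \left(6 + x\right) = 36 + 2 x$)
$\left(X{\left(-145 \right)} - 28683\right) + 7240 = \left(\left(36 + 2 \left(-145\right)\right) - 28683\right) + 7240 = \left(\left(36 - 290\right) - 28683\right) + 7240 = \left(-254 - 28683\right) + 7240 = -28937 + 7240 = -21697$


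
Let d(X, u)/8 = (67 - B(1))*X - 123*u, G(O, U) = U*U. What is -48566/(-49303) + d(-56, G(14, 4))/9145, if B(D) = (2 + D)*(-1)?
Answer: -1878232442/450875935 ≈ -4.1657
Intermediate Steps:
G(O, U) = U²
B(D) = -2 - D
d(X, u) = -984*u + 560*X (d(X, u) = 8*((67 - (-2 - 1*1))*X - 123*u) = 8*((67 - (-2 - 1))*X - 123*u) = 8*((67 - 1*(-3))*X - 123*u) = 8*((67 + 3)*X - 123*u) = 8*(70*X - 123*u) = 8*(-123*u + 70*X) = -984*u + 560*X)
-48566/(-49303) + d(-56, G(14, 4))/9145 = -48566/(-49303) + (-984*4² + 560*(-56))/9145 = -48566*(-1/49303) + (-984*16 - 31360)*(1/9145) = 48566/49303 + (-15744 - 31360)*(1/9145) = 48566/49303 - 47104*1/9145 = 48566/49303 - 47104/9145 = -1878232442/450875935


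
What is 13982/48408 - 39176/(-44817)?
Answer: 420510517/361583556 ≈ 1.1630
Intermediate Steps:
13982/48408 - 39176/(-44817) = 13982*(1/48408) - 39176*(-1/44817) = 6991/24204 + 39176/44817 = 420510517/361583556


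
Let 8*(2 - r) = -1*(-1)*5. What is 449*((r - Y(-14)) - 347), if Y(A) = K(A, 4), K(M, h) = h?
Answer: -1255853/8 ≈ -1.5698e+5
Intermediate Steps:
Y(A) = 4
r = 11/8 (r = 2 - (-1*(-1))*5/8 = 2 - 5/8 = 11/8 ≈ 1.3750)
449*((r - Y(-14)) - 347) = 449*((11/8 - 1*4) - 347) = 449*((11/8 - 4) - 347) = 449*(-21/8 - 347) = 449*(-2797/8) = -1255853/8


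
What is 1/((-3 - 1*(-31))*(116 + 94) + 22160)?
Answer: 1/28040 ≈ 3.5663e-5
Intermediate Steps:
1/((-3 - 1*(-31))*(116 + 94) + 22160) = 1/((-3 + 31)*210 + 22160) = 1/(28*210 + 22160) = 1/(5880 + 22160) = 1/28040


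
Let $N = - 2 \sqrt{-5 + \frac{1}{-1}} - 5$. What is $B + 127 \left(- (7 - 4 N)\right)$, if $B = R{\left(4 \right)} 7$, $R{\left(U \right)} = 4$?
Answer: $-3401 - 1016 i \sqrt{6} \approx -3401.0 - 2488.7 i$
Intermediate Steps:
$N = -5 - 2 i \sqrt{6}$ ($N = - 2 \sqrt{-5 - 1} - 5 = - 2 \sqrt{-6} - 5 = - 2 i \sqrt{6} - 5 = -5 - 2 i \sqrt{6} \approx -5.0 - 4.899 i$)
$B = 28$ ($B = 4 \cdot 7 = 28$)
$B + 127 \left(- (7 - 4 N)\right) = 28 + 127 \left(- (7 - 4 \left(-5 - 2 i \sqrt{6}\right))\right) = 28 + 127 \left(- (7 + \left(20 + 8 i \sqrt{6}\right))\right) = 28 + 127 \left(- (27 + 8 i \sqrt{6})\right) = 28 + 127 \left(-27 - 8 i \sqrt{6}\right) = 28 - \left(3429 + 1016 i \sqrt{6}\right) = -3401 - 1016 i \sqrt{6}$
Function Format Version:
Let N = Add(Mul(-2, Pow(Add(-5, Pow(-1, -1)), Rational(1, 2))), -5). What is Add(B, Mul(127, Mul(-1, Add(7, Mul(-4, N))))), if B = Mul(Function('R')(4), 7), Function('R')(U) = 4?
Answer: Add(-3401, Mul(-1016, I, Pow(6, Rational(1, 2)))) ≈ Add(-3401.0, Mul(-2488.7, I))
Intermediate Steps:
N = Add(-5, Mul(-2, I, Pow(6, Rational(1, 2)))) (N = Add(Mul(-2, Pow(Add(-5, -1), Rational(1, 2))), -5) = Add(Mul(-2, Pow(-6, Rational(1, 2))), -5) = Add(Mul(-2, Mul(I, Pow(6, Rational(1, 2)))), -5) = Add(Mul(-2, I, Pow(6, Rational(1, 2))), -5) = Add(-5, Mul(-2, I, Pow(6, Rational(1, 2)))) ≈ Add(-5.0000, Mul(-4.8990, I)))
B = 28 (B = Mul(4, 7) = 28)
Add(B, Mul(127, Mul(-1, Add(7, Mul(-4, N))))) = Add(28, Mul(127, Mul(-1, Add(7, Mul(-4, Add(-5, Mul(-2, I, Pow(6, Rational(1, 2))))))))) = Add(28, Mul(127, Mul(-1, Add(7, Add(20, Mul(8, I, Pow(6, Rational(1, 2)))))))) = Add(28, Mul(127, Mul(-1, Add(27, Mul(8, I, Pow(6, Rational(1, 2))))))) = Add(28, Mul(127, Add(-27, Mul(-8, I, Pow(6, Rational(1, 2)))))) = Add(28, Add(-3429, Mul(-1016, I, Pow(6, Rational(1, 2))))) = Add(-3401, Mul(-1016, I, Pow(6, Rational(1, 2))))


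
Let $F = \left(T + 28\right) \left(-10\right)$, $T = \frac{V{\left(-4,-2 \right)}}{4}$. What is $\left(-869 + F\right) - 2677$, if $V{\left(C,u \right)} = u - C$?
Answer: $-3831$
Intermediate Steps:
$T = \frac{1}{2}$ ($T = \frac{-2 - -4}{4} = \left(-2 + 4\right) \frac{1}{4} = 2 \cdot \frac{1}{4} = \frac{1}{2} \approx 0.5$)
$F = -285$ ($F = \left(\frac{1}{2} + 28\right) \left(-10\right) = \frac{57}{2} \left(-10\right) = -285$)
$\left(-869 + F\right) - 2677 = \left(-869 - 285\right) - 2677 = -1154 - 2677 = -3831$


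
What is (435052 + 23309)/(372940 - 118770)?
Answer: 458361/254170 ≈ 1.8034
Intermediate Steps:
(435052 + 23309)/(372940 - 118770) = 458361/254170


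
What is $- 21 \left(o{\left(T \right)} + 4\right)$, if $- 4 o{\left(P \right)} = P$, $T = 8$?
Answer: $-42$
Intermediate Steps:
$o{\left(P \right)} = - \frac{P}{4}$
$- 21 \left(o{\left(T \right)} + 4\right) = - 21 \left(\left(- \frac{1}{4}\right) 8 + 4\right) = - 21 \left(-2 + 4\right) = \left(-21\right) 2 = -42$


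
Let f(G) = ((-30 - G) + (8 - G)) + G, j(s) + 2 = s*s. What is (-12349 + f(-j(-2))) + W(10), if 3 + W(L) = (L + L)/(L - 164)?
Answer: -952654/77 ≈ -12372.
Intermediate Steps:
j(s) = -2 + s**2 (j(s) = -2 + s*s = -2 + s**2)
W(L) = -3 + 2*L/(-164 + L) (W(L) = -3 + (L + L)/(L - 164) = -3 + (2*L)/(-164 + L) = -3 + 2*L/(-164 + L))
f(G) = -22 - G (f(G) = (-22 - 2*G) + G = -22 - G)
(-12349 + f(-j(-2))) + W(10) = (-12349 + (-22 - (-1)*(-2 + (-2)**2))) + (492 - 1*10)/(-164 + 10) = (-12349 + (-22 - (-1)*(-2 + 4))) + (492 - 10)/(-154) = (-12349 + (-22 - (-1)*2)) - 1/154*482 = (-12349 + (-22 - 1*(-2))) - 241/77 = (-12349 + (-22 + 2)) - 241/77 = (-12349 - 20) - 241/77 = -12369 - 241/77 = -952654/77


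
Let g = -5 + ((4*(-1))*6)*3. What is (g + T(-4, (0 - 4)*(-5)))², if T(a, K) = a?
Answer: 6561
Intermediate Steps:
g = -77 (g = -5 - 4*6*3 = -5 - 24*3 = -5 - 72 = -77)
(g + T(-4, (0 - 4)*(-5)))² = (-77 - 4)² = (-81)² = 6561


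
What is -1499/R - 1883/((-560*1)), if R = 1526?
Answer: 145287/61040 ≈ 2.3802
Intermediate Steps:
-1499/R - 1883/((-560*1)) = -1499/1526 - 1883/((-560*1)) = -1499*1/1526 - 1883/(-560) = -1499/1526 - 1883*(-1/560) = -1499/1526 + 269/80 = 145287/61040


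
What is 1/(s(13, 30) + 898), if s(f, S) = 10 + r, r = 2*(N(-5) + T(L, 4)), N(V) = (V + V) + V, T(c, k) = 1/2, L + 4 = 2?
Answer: 1/879 ≈ 0.0011377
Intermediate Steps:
L = -2 (L = -4 + 2 = -2)
T(c, k) = 1/2
N(V) = 3*V (N(V) = 2*V + V = 3*V)
r = -29 (r = 2*(3*(-5) + 1/2) = 2*(-15 + 1/2) = 2*(-29/2) = -29)
s(f, S) = -19 (s(f, S) = 10 - 29 = -19)
1/(s(13, 30) + 898) = 1/(-19 + 898) = 1/879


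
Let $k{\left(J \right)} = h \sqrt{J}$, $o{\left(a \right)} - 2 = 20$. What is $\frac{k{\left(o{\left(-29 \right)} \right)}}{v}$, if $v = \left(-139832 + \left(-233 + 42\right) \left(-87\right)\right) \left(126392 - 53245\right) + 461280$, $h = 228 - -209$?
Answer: $- \frac{437 \sqrt{22}}{9012346325} \approx -2.2743 \cdot 10^{-7}$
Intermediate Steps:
$o{\left(a \right)} = 22$ ($o{\left(a \right)} = 2 + 20 = 22$)
$h = 437$ ($h = 228 + 209 = 437$)
$k{\left(J \right)} = 437 \sqrt{J}$
$v = -9012346325$ ($v = \left(-139832 - -16617\right) 73147 + 461280 = \left(-139832 + 16617\right) 73147 + 461280 = \left(-123215\right) 73147 + 461280 = -9012807605 + 461280 = -9012346325$)
$\frac{k{\left(o{\left(-29 \right)} \right)}}{v} = \frac{437 \sqrt{22}}{-9012346325} = 437 \sqrt{22} \left(- \frac{1}{9012346325}\right) = - \frac{437 \sqrt{22}}{9012346325}$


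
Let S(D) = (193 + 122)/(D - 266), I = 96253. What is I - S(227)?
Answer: 1251394/13 ≈ 96261.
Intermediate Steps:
S(D) = 315/(-266 + D)
I - S(227) = 96253 - 315/(-266 + 227) = 96253 - 315/(-39) = 96253 - 315*(-1)/39 = 96253 - 1*(-105/13) = 96253 + 105/13 = 1251394/13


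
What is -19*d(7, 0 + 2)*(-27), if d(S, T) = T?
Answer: 1026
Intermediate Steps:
-19*d(7, 0 + 2)*(-27) = -19*(0 + 2)*(-27) = -19*2*(-27) = -38*(-27) = 1026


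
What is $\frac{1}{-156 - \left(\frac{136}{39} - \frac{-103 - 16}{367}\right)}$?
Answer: $- \frac{14313}{2287381} \approx -0.0062574$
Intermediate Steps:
$\frac{1}{-156 - \left(\frac{136}{39} - \frac{-103 - 16}{367}\right)} = \frac{1}{-156 - \left(\frac{136}{39} - \left(-103 - 16\right) \frac{1}{367}\right)} = \frac{1}{-156 - \frac{54553}{14313}} = \frac{1}{- \frac{2287381}{14313}} = - \frac{14313}{2287381}$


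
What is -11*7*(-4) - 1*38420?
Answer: -38112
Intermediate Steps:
-11*7*(-4) - 1*38420 = -77*(-4) - 38420 = 308 - 38420 = -38112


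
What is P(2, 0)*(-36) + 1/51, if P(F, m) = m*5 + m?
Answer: 1/51 ≈ 0.019608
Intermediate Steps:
P(F, m) = 6*m (P(F, m) = 5*m + m = 6*m)
P(2, 0)*(-36) + 1/51 = (6*0)*(-36) + 1/51 = 0*(-36) + 1/51 = 0 + 1/51 = 1/51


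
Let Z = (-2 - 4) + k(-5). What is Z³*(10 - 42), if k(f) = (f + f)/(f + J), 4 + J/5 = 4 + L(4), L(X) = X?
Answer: 256000/27 ≈ 9481.5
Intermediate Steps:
J = 20 (J = -20 + 5*(4 + 4) = -20 + 5*8 = -20 + 40 = 20)
k(f) = 2*f/(20 + f) (k(f) = (f + f)/(f + 20) = (2*f)/(20 + f) = 2*f/(20 + f))
Z = -20/3 (Z = (-2 - 4) + 2*(-5)/(20 - 5) = -6 + 2*(-5)/15 = -6 + 2*(-5)*(1/15) = -6 - ⅔ = -20/3 ≈ -6.6667)
Z³*(10 - 42) = (-20/3)³*(10 - 42) = -8000/27*(-32) = 256000/27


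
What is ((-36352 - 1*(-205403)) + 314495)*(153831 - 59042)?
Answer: 45834841794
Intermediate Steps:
((-36352 - 1*(-205403)) + 314495)*(153831 - 59042) = ((-36352 + 205403) + 314495)*94789 = (169051 + 314495)*94789 = 483546*94789 = 45834841794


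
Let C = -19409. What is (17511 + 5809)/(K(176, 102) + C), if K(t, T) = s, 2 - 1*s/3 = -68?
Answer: -23320/19199 ≈ -1.2146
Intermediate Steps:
s = 210 (s = 6 - 3*(-68) = 6 + 204 = 210)
K(t, T) = 210
(17511 + 5809)/(K(176, 102) + C) = (17511 + 5809)/(210 - 19409) = 23320/(-19199) = 23320*(-1/19199) = -23320/19199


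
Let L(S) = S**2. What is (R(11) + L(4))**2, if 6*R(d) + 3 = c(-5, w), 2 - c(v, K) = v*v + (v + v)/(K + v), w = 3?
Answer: 4225/36 ≈ 117.36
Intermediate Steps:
c(v, K) = 2 - v**2 - 2*v/(K + v) (c(v, K) = 2 - (v*v + (v + v)/(K + v)) = 2 - (v**2 + (2*v)/(K + v)) = 2 - (v**2 + 2*v/(K + v)) = 2 + (-v**2 - 2*v/(K + v)) = 2 - v**2 - 2*v/(K + v))
R(d) = -31/6 (R(d) = -1/2 + ((-1*(-5)**3 + 2*3 - 1*3*(-5)**2)/(3 - 5))/6 = -1/2 + ((-1*(-125) + 6 - 1*3*25)/(-2))/6 = -1/2 + (-(125 + 6 - 75)/2)/6 = -1/2 + (-1/2*56)/6 = -1/2 + (1/6)*(-28) = -1/2 - 14/3 = -31/6)
(R(11) + L(4))**2 = (-31/6 + 4**2)**2 = (-31/6 + 16)**2 = (65/6)**2 = 4225/36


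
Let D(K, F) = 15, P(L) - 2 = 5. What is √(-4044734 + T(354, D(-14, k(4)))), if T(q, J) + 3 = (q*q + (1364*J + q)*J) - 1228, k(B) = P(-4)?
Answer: I*√3608439 ≈ 1899.6*I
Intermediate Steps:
P(L) = 7 (P(L) = 2 + 5 = 7)
k(B) = 7
T(q, J) = -1231 + q² + J*(q + 1364*J) (T(q, J) = -3 + ((q*q + (1364*J + q)*J) - 1228) = -3 + ((q² + (q + 1364*J)*J) - 1228) = -3 + ((q² + J*(q + 1364*J)) - 1228) = -3 + (-1228 + q² + J*(q + 1364*J)) = -1231 + q² + J*(q + 1364*J))
√(-4044734 + T(354, D(-14, k(4)))) = √(-4044734 + (-1231 + 354² + 1364*15² + 15*354)) = √(-4044734 + (-1231 + 125316 + 1364*225 + 5310)) = √(-4044734 + (-1231 + 125316 + 306900 + 5310)) = √(-4044734 + 436295) = √(-3608439) = I*√3608439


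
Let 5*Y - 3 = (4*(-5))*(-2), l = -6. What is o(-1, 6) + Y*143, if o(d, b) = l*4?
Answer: 6029/5 ≈ 1205.8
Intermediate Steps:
o(d, b) = -24 (o(d, b) = -6*4 = -24)
Y = 43/5 (Y = ⅗ + ((4*(-5))*(-2))/5 = ⅗ + (-20*(-2))/5 = ⅗ + (⅕)*40 = ⅗ + 8 = 43/5 ≈ 8.6000)
o(-1, 6) + Y*143 = -24 + (43/5)*143 = -24 + 6149/5 = 6029/5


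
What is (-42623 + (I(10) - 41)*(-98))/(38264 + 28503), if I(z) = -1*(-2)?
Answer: -38801/66767 ≈ -0.58114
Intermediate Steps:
I(z) = 2
(-42623 + (I(10) - 41)*(-98))/(38264 + 28503) = (-42623 + (2 - 41)*(-98))/(38264 + 28503) = (-42623 - 39*(-98))/66767 = (-42623 + 3822)*(1/66767) = -38801*1/66767 = -38801/66767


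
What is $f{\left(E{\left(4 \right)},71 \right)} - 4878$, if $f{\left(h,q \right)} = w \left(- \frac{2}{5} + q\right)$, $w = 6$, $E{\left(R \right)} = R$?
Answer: $- \frac{22272}{5} \approx -4454.4$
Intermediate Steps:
$f{\left(h,q \right)} = - \frac{12}{5} + 6 q$ ($f{\left(h,q \right)} = 6 \left(- \frac{2}{5} + q\right) = - \frac{12}{5} + 6 q$)
$f{\left(E{\left(4 \right)},71 \right)} - 4878 = \left(- \frac{12}{5} + 6 \cdot 71\right) - 4878 = \left(- \frac{12}{5} + 426\right) - 4878 = \frac{2118}{5} - 4878 = - \frac{22272}{5}$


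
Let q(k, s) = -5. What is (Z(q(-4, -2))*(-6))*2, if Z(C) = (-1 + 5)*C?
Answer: 240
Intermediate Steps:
Z(C) = 4*C
(Z(q(-4, -2))*(-6))*2 = ((4*(-5))*(-6))*2 = -20*(-6)*2 = 120*2 = 240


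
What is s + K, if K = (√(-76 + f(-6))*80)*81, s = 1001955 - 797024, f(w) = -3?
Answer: 204931 + 6480*I*√79 ≈ 2.0493e+5 + 57596.0*I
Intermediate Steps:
s = 204931
K = 6480*I*√79 (K = (√(-76 - 3)*80)*81 = (√(-79)*80)*81 = ((I*√79)*80)*81 = (80*I*√79)*81 = 6480*I*√79 ≈ 57596.0*I)
s + K = 204931 + 6480*I*√79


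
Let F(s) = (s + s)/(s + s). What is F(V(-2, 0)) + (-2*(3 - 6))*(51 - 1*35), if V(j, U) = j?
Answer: 97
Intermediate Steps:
F(s) = 1 (F(s) = (2*s)/((2*s)) = (2*s)*(1/(2*s)) = 1)
F(V(-2, 0)) + (-2*(3 - 6))*(51 - 1*35) = 1 + (-2*(3 - 6))*(51 - 1*35) = 1 + (-2*(-3))*(51 - 35) = 1 + 6*16 = 1 + 96 = 97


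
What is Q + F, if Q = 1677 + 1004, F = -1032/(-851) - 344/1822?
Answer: 2079268521/775261 ≈ 2682.0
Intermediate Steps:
F = 793780/775261 (F = -1032*(-1/851) - 344*1/1822 = 1032/851 - 172/911 = 793780/775261 ≈ 1.0239)
Q = 2681
Q + F = 2681 + 793780/775261 = 2079268521/775261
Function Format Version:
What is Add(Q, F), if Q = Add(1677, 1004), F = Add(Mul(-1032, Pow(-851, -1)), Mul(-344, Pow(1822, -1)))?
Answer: Rational(2079268521, 775261) ≈ 2682.0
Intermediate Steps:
F = Rational(793780, 775261) (F = Add(Mul(-1032, Rational(-1, 851)), Mul(-344, Rational(1, 1822))) = Add(Rational(1032, 851), Rational(-172, 911)) = Rational(793780, 775261) ≈ 1.0239)
Q = 2681
Add(Q, F) = Add(2681, Rational(793780, 775261)) = Rational(2079268521, 775261)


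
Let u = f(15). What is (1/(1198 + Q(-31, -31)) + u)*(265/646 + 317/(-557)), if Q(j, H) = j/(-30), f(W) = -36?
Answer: 1948420629/340609399 ≈ 5.7204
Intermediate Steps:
Q(j, H) = -j/30 (Q(j, H) = j*(-1/30) = -j/30)
u = -36
(1/(1198 + Q(-31, -31)) + u)*(265/646 + 317/(-557)) = (1/(1198 - 1/30*(-31)) - 36)*(265/646 + 317/(-557)) = (1/(1198 + 31/30) - 36)*(265*(1/646) + 317*(-1/557)) = (1/(35971/30) - 36)*(265/646 - 317/557) = (30/35971 - 36)*(-57177/359822) = -1294926/35971*(-57177/359822) = 1948420629/340609399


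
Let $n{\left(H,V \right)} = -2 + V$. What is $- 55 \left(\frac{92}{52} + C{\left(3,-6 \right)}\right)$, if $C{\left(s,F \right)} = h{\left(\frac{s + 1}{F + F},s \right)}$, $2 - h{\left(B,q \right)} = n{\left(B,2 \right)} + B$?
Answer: $- \frac{8800}{39} \approx -225.64$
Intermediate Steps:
$h{\left(B,q \right)} = 2 - B$ ($h{\left(B,q \right)} = 2 - \left(\left(-2 + 2\right) + B\right) = 2 - \left(0 + B\right) = 2 - B$)
$C{\left(s,F \right)} = 2 - \frac{1 + s}{2 F}$ ($C{\left(s,F \right)} = 2 - \frac{s + 1}{F + F} = 2 - \frac{1 + s}{2 F}$)
$- 55 \left(\frac{92}{52} + C{\left(3,-6 \right)}\right) = - 55 \left(\frac{92}{52} + \frac{-1 - 3 + 4 \left(-6\right)}{2 \left(-6\right)}\right) = - 55 \left(92 \cdot \frac{1}{52} + \frac{1}{2} \left(- \frac{1}{6}\right) \left(-1 - 3 - 24\right)\right) = - 55 \left(\frac{23}{13} + \frac{1}{2} \left(- \frac{1}{6}\right) \left(-28\right)\right) = - 55 \left(\frac{23}{13} + \frac{7}{3}\right) = \left(-55\right) \frac{160}{39} = - \frac{8800}{39}$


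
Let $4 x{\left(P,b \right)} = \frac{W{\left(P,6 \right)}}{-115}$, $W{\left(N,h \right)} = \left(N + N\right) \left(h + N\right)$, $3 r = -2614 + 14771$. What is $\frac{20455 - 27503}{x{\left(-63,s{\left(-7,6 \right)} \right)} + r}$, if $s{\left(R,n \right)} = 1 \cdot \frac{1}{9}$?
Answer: $- \frac{4863120}{2785337} \approx -1.746$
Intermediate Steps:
$s{\left(R,n \right)} = \frac{1}{9}$ ($s{\left(R,n \right)} = 1 \cdot \frac{1}{9} = \frac{1}{9}$)
$r = \frac{12157}{3}$ ($r = \frac{-2614 + 14771}{3} = \frac{1}{3} \cdot 12157 = \frac{12157}{3} \approx 4052.3$)
$W{\left(N,h \right)} = 2 N \left(N + h\right)$
$x{\left(P,b \right)} = - \frac{P \left(6 + P\right)}{230}$ ($x{\left(P,b \right)} = \frac{2 P \left(P + 6\right) \frac{1}{-115}}{4} = \frac{2 P \left(6 + P\right) \left(- \frac{1}{115}\right)}{4} = \frac{\left(- \frac{2}{115}\right) P \left(6 + P\right)}{4} = - \frac{P \left(6 + P\right)}{230}$)
$\frac{20455 - 27503}{x{\left(-63,s{\left(-7,6 \right)} \right)} + r} = \frac{20455 - 27503}{\left(- \frac{1}{230}\right) \left(-63\right) \left(6 - 63\right) + \frac{12157}{3}} = - \frac{7048}{\left(- \frac{1}{230}\right) \left(-63\right) \left(-57\right) + \frac{12157}{3}} = - \frac{7048}{- \frac{3591}{230} + \frac{12157}{3}} = - \frac{7048}{\frac{2785337}{690}} = \left(-7048\right) \frac{690}{2785337} = - \frac{4863120}{2785337}$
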